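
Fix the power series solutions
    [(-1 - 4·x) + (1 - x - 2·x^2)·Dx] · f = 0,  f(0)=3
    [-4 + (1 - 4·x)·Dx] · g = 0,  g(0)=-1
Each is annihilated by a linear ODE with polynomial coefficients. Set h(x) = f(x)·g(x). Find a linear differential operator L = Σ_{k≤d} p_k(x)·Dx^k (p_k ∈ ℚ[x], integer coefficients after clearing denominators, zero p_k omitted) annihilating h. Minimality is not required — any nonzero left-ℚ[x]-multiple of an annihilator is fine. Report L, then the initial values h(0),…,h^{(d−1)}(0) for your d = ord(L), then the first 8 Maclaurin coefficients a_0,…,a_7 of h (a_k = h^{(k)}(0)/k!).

f: a_k = 3, 3, 9, 15, 33, 63, 129, 255, …
g: a_k = -1, -4, -16, -64, -256, -1024, -4096, -16384, …
Product ⇒ symmetric product L₀, ord ≤ 1.
L = (-5 + 4·x + 24·x^2) + (1 - 5·x + 2·x^2 + 8·x^3)·Dx  (order 1).
h: a_k = -3, -15, -69, -291, -1197, -4851, -19533, -78387, …
ICs: h(0) = -3.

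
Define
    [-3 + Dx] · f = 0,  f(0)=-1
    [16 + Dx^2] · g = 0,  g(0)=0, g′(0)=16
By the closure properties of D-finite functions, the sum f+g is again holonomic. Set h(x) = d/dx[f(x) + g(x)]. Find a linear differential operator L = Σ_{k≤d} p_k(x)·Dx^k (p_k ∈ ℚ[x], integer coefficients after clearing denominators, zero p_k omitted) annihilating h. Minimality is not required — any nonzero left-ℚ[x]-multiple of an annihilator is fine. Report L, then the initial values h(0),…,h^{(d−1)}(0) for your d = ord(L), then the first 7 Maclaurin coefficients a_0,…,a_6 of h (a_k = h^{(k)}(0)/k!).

f: a_k = -1, -3, -9/2, -9/2, -27/8, -81/40, -81/80, …
g: a_k = 0, 16, 0, -128/3, 0, 512/15, 0, …
h₀=f+g: left-lcm gives L₀, ord ≤ 3.
Differentiate: ansatz ord ≤ ord L₀ ⇒ L.
L = 48 - 16·Dx + 3·Dx^2 - Dx^3  (order 3).
h: a_k = 13, -9, -283/2, -27/2, 3853/24, -243/40, -67723/720, …
ICs: h(0) = 13, h′(0) = -9, h′′(0) = -283.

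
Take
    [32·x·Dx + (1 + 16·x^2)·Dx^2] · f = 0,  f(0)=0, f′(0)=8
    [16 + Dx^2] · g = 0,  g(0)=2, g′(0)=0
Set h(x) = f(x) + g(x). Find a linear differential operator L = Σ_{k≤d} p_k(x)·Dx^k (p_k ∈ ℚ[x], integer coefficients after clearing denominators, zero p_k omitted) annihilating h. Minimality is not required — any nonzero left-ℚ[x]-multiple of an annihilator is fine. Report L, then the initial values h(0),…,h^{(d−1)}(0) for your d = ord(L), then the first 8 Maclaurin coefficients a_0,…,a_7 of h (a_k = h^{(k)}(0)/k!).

f: a_k = 0, 8, 0, -128/3, 0, 2048/5, 0, -32768/7, …
g: a_k = 2, 0, -16, 0, 64/3, 0, -512/45, 0, …
L₀ := lclm(L_f,L_g); ord L₀ ≤ 2+2.
L = (-5632·x + 114688·x^3 + 131072·x^5)·Dx + (-16 + 1792·x^2 + 36864·x^4 + 65536·x^6)·Dx^2 + (-352·x + 7168·x^3 + 8192·x^5)·Dx^3 + (-1 + 112·x^2 + 2304·x^4 + 4096·x^6)·Dx^4  (order 4).
h: a_k = 2, 8, -16, -128/3, 64/3, 2048/5, -512/45, -32768/7, …
ICs: h(0) = 2, h′(0) = 8, h′′(0) = -32, h′′′(0) = -256.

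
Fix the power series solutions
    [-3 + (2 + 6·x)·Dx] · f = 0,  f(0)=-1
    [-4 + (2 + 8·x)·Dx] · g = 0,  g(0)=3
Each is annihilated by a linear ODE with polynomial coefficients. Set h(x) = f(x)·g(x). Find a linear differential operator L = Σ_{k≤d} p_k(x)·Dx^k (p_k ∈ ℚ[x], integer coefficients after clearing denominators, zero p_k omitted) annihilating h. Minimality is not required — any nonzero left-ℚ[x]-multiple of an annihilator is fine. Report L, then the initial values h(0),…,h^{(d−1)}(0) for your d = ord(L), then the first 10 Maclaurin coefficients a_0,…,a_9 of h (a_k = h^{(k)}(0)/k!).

L = (-7 - 24·x) + (2 + 14·x + 24·x^2)·Dx  (order 1).
h: a_k = -3, -21/2, 3/8, -21/16, 591/128, -4179/256, 59391/1024, -424053/2048, 24334983/32768, -175350567/65536, …
ICs: h(0) = -3.

f: a_k = -1, -3/2, 9/8, -27/16, 405/128, -1701/256, 15309/1024, -72171/2048, 2814669/32768, -14073345/65536, …
g: a_k = 3, 6, -6, 12, -30, 84, -252, 792, -2574, 8580, …
h₀=f·g: eliminate ⇒ L₀, order ≤ 1·1.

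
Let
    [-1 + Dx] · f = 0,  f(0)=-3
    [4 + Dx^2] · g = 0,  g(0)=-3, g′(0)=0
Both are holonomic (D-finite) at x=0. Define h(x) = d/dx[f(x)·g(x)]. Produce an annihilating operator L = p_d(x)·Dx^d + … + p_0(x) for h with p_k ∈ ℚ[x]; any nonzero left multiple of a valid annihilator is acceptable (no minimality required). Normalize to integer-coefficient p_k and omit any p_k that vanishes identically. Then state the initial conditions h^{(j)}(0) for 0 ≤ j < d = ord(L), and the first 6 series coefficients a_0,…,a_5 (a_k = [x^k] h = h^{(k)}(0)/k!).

L = 5 - 2·Dx + Dx^2  (order 2).
h: a_k = 9, -27, -99/2, -21/2, 123/8, 351/40, …
ICs: h(0) = 9, h′(0) = -27.

f: a_k = -3, -3, -3/2, -1/2, -1/8, -1/40, …
g: a_k = -3, 0, 6, 0, -2, 0, …
L₀ := L_f ⊗_s L_g (sym. prod.), ord ≤ 2.
Differentiate: ansatz ord ≤ ord L₀ ⇒ L.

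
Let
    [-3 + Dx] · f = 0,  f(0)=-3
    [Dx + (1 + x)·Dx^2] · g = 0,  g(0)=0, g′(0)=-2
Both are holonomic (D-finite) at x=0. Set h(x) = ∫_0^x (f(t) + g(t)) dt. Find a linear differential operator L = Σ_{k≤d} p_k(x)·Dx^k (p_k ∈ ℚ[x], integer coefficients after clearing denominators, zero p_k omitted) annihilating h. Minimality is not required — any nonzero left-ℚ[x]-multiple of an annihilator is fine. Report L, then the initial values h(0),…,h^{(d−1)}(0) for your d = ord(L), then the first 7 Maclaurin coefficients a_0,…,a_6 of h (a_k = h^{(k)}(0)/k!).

f: a_k = -3, -9, -27/2, -27/2, -81/8, -243/40, -243/80, …
g: a_k = 0, -2, 1, -2/3, 1/2, -2/5, 1/3, …
Weyl lclm of L_f,L_g ⇒ L₀ (ord ≤ 3).
h=∫h₀ ⇒ L = L₀·Dx.
L = (-15 - 9·x)·Dx^2 + (-7 - 18·x - 9·x^2)·Dx^3 + (4 + 7·x + 3·x^2)·Dx^4  (order 4).
h: a_k = 0, -3, -11/2, -25/6, -85/24, -77/40, -259/240, …
ICs: h(0) = 0, h′(0) = -3, h′′(0) = -11, h′′′(0) = -25.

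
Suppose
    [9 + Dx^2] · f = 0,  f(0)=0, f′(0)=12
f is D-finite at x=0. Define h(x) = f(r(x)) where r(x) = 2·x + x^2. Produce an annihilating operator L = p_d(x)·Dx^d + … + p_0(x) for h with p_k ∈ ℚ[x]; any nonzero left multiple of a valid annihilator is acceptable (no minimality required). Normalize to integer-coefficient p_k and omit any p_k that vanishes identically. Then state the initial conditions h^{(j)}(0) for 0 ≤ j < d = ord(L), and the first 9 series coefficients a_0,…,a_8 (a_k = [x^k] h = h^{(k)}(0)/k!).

L = (36 + 108·x + 108·x^2 + 36·x^3) - Dx + (1 + x)·Dx^2  (order 2).
h: a_k = 0, 24, 12, -144, -216, 756/5, 630, 14904/35, -2268/5, …
ICs: h(0) = 0, h′(0) = 24.

f: a_k = 0, 12, 0, -18, 0, 81/10, 0, -243/140, 0, …
h₀=f(r): pull back L_f along r ⇒ L₀.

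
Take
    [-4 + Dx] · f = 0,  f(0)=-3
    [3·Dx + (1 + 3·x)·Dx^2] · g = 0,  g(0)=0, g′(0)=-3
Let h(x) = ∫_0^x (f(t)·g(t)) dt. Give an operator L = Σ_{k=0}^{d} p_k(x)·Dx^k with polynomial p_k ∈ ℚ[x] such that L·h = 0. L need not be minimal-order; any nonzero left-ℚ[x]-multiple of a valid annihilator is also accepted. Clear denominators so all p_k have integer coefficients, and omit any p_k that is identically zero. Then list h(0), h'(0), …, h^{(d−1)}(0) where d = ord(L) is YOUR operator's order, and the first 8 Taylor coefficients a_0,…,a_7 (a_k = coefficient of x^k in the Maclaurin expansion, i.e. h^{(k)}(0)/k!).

L = (4 + 48·x)·Dx + (-5 - 24·x)·Dx^2 + (1 + 3·x)·Dx^3  (order 3).
h: a_k = 0, 0, 9/2, 15/2, 45/4, 141/20, 59/5, -93/14, …
ICs: h(0) = 0, h′(0) = 0, h′′(0) = 9.

f: a_k = -3, -12, -24, -32, -32, -128/5, -256/15, -1024/105, …
g: a_k = 0, -3, 9/2, -9, 81/4, -243/5, 243/2, -2187/7, …
f·g: L₀ = L_f ⊗_s L_g, ord ≤ 1·2.
h=∫h₀ ⇒ L = L₀·Dx.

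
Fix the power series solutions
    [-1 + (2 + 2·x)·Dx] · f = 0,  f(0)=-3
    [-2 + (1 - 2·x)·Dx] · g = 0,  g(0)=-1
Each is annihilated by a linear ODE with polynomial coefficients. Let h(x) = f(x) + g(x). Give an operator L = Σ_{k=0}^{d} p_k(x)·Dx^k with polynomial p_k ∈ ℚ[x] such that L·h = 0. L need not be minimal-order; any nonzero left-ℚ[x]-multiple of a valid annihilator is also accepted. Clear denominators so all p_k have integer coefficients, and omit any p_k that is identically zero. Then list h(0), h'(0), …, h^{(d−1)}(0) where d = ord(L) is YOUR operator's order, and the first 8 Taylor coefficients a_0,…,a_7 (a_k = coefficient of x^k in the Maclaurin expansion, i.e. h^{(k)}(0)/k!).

f: a_k = -3, -3/2, 3/8, -3/16, 15/128, -21/256, 63/1024, -99/2048, …
g: a_k = -1, -2, -4, -8, -16, -32, -64, -128, …
h₀=f+g: left-lcm gives L₀, ord ≤ 2.
L = (6 + 4·x) + (-11 - 20·x - 12·x^2)·Dx + (2 + 2·x - 8·x^2 - 8·x^3)·Dx^2  (order 2).
h: a_k = -4, -7/2, -29/8, -131/16, -2033/128, -8213/256, -65473/1024, -262243/2048, …
ICs: h(0) = -4, h′(0) = -7/2.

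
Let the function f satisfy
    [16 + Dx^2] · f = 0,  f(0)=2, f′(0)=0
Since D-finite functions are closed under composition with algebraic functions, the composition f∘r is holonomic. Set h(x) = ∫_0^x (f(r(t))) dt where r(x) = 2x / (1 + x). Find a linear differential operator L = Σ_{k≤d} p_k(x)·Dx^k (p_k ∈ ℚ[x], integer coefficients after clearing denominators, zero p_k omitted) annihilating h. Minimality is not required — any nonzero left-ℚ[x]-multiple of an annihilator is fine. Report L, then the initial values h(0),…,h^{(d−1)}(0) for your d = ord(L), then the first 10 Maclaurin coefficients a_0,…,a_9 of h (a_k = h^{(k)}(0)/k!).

f: a_k = 2, 0, -16, 0, 64/3, 0, -512/45, 0, 1024/315, 0, …
Change of var in L_f (x↦r) gives L₀.
Integrate: L := L₀·Dx.
L = 64·Dx + (2 + 6·x + 6·x^2 + 2·x^3)·Dx^2 + (1 + 4·x + 6·x^2 + 4·x^3 + x^4)·Dx^3  (order 3).
h: a_k = 0, 2, 0, -64/3, 32, 448/15, -1664/9, 106432/315, -1296/5, -932672/2835, …
ICs: h(0) = 0, h′(0) = 2, h′′(0) = 0.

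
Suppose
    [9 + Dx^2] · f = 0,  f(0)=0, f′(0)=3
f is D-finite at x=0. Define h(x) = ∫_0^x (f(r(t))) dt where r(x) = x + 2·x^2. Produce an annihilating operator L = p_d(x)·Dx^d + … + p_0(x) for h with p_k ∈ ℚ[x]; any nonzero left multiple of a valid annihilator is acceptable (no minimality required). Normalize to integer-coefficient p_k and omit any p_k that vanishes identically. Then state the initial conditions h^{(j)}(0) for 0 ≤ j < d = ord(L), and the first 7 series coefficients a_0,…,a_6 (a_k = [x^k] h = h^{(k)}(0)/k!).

L = (9 + 108·x + 432·x^2 + 576·x^3)·Dx - 4·Dx^2 + (1 + 4·x)·Dx^3  (order 3).
h: a_k = 0, 0, 3/2, 2, -9/8, -27/5, -693/80, …
ICs: h(0) = 0, h′(0) = 0, h′′(0) = 3.

f: a_k = 0, 3, 0, -9/2, 0, 81/40, 0, …
f∘r: x↦r, Dx↦Dx/r' in L_f ⇒ L₀.
∫: right-multiply L₀ by Dx.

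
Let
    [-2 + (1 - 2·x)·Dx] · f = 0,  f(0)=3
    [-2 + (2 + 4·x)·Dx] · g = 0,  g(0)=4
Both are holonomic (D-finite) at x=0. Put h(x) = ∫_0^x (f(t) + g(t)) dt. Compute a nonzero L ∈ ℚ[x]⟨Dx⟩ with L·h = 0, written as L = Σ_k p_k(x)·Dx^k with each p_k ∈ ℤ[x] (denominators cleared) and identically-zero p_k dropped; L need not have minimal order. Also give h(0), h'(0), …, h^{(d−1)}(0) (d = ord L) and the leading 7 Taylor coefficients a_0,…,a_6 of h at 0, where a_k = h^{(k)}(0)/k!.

L = (-10 - 12·x)·Dx + (9 + 28·x + 36·x^2)·Dx^2 + (-1 - 6·x + 4·x^2 + 24·x^3)·Dx^3  (order 3).
h: a_k = 0, 7, 5, 10/3, 13/2, 91/10, 199/12, …
ICs: h(0) = 0, h′(0) = 7, h′′(0) = 10.

f: a_k = 3, 6, 12, 24, 48, 96, 192, …
g: a_k = 4, 4, -2, 2, -5/2, 7/2, -21/4, …
Weyl lclm of L_f,L_g ⇒ L₀ (ord ≤ 2).
h=∫h₀ ⇒ L = L₀·Dx.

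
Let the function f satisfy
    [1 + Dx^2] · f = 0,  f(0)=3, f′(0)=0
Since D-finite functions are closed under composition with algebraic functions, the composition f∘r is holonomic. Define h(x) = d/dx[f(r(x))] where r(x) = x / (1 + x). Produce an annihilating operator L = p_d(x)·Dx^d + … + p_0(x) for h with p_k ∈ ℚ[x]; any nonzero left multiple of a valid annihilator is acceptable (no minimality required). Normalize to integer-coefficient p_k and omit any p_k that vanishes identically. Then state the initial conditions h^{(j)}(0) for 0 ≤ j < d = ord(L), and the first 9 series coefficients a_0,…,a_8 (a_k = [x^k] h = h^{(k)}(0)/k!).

f: a_k = 3, 0, -3/2, 0, 1/8, 0, -1/240, 0, 1/13440, …
h₀=f(r): pull back L_f along r ⇒ L₀.
Differentiate: ansatz ord ≤ ord L₀ ⇒ L.
L = (7 + 12·x + 6·x^2) + (6 + 18·x + 18·x^2 + 6·x^3)·Dx + (1 + 4·x + 6·x^2 + 4·x^3 + x^4)·Dx^2  (order 2).
h: a_k = 0, -3, 9, -35/2, 55/2, -1501/40, 1827/40, -16699/336, 26373/560, …
ICs: h(0) = 0, h′(0) = -3.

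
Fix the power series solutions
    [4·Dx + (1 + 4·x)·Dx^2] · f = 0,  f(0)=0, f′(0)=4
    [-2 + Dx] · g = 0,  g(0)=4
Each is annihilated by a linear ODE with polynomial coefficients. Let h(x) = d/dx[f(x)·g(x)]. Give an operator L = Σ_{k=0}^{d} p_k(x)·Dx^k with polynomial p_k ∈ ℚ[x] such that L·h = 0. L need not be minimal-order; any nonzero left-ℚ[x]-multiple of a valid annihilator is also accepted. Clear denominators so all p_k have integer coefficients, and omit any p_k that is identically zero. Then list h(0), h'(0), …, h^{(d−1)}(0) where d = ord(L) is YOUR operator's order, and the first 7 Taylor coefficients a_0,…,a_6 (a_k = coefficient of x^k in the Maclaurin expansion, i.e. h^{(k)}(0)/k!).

L = (20 - 32·x + 64·x^2) + (-8 + 16·x - 64·x^2)·Dx + (-1 + 16·x^2)·Dx^2  (order 2).
h: a_k = 16, 0, 160, -512, 6688/3, -27136/3, 1653056/45, …
ICs: h(0) = 16, h′(0) = 0.

f: a_k = 0, 4, -8, 64/3, -64, 1024/5, -2048/3, …
g: a_k = 4, 8, 8, 16/3, 8/3, 16/15, 16/45, …
Product ⇒ symmetric product L₀, ord ≤ 2.
h₀' ⇒ L via d/dx closure of L₀.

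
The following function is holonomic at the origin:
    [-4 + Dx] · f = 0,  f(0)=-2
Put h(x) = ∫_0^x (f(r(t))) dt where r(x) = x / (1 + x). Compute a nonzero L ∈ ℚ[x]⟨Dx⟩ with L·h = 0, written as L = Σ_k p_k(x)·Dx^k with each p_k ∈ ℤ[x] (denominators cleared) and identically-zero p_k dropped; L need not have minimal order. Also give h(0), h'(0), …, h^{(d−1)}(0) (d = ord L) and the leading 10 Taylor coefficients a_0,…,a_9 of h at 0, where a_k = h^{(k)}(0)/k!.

f: a_k = -2, -8, -16, -64/3, -64/3, -256/15, -512/45, -2048/315, -1024/315, -4096/2835, …
Change of var in L_f (x↦r) gives L₀.
h=∫₀ˣh₀: take L = L₀·Dx.
L = -4·Dx + (1 + 2·x + x^2)·Dx^2  (order 2).
h: a_k = 0, -2, -4, -8/3, 2/3, 8/15, -28/45, 88/315, 17/315, -632/2835, …
ICs: h(0) = 0, h′(0) = -2.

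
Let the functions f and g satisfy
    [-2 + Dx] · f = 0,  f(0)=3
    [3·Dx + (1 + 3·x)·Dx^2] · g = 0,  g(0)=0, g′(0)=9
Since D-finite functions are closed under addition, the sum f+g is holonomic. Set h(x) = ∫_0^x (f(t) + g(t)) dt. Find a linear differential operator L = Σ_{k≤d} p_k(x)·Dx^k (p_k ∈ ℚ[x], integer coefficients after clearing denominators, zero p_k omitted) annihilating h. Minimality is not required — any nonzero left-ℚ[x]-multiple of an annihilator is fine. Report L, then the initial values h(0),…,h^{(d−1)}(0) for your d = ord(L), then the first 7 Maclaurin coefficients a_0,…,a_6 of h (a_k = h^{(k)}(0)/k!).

f: a_k = 3, 6, 6, 4, 2, 4/5, 4/15, …
g: a_k = 0, 9, -27/2, 27, -243/4, 729/5, -729/2, …
h₀=f+g: left-lcm gives L₀, ord ≤ 3.
Integrate: L := L₀·Dx.
L = (-48 - 36·x)·Dx^2 + (14 - 24·x - 36·x^2)·Dx^3 + (5 + 21·x + 18·x^2)·Dx^4  (order 4).
h: a_k = 0, 3, 15/2, -5/2, 31/4, -47/4, 733/30, …
ICs: h(0) = 0, h′(0) = 3, h′′(0) = 15, h′′′(0) = -15.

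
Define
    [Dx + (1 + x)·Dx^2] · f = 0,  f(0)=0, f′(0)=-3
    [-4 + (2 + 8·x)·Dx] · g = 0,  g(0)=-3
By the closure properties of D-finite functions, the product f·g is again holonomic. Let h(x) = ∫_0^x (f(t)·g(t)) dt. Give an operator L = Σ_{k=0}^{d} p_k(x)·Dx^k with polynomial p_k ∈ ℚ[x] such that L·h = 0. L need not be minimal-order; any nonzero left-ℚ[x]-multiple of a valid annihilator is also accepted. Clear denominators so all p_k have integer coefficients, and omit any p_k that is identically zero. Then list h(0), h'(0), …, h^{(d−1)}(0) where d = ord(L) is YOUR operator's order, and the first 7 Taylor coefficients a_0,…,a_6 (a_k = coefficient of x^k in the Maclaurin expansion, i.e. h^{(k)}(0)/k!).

L = (10 + 4·x)·Dx + (-3 - 12·x)·Dx^2 + (1 + 9·x + 24·x^2 + 16·x^3)·Dx^3  (order 3).
h: a_k = 0, 0, 9/2, 9/2, -6, 39/4, -389/20, …
ICs: h(0) = 0, h′(0) = 0, h′′(0) = 9.

f: a_k = 0, -3, 3/2, -1, 3/4, -3/5, 1/2, …
g: a_k = -3, -6, 6, -12, 30, -84, 252, …
L₀ := L_f ⊗_s L_g (sym. prod.), ord ≤ 2.
h=∫₀ˣh₀: take L = L₀·Dx.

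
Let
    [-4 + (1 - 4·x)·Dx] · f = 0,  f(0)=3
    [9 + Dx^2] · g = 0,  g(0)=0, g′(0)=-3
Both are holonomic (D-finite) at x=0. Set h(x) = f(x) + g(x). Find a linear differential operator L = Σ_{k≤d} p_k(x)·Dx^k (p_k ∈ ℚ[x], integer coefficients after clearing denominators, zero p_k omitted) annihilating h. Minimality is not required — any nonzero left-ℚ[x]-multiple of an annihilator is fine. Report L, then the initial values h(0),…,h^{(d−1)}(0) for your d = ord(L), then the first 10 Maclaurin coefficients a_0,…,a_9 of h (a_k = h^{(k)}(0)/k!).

L = (3780 - 2592·x + 5184·x^2) + (-369 + 2124·x - 3888·x^2 + 5184·x^3)·Dx + (420 - 288·x + 576·x^2)·Dx^2 + (-41 + 236·x - 432·x^2 + 576·x^3)·Dx^3  (order 3).
h: a_k = 3, 9, 48, 393/2, 768, 122799/40, 12288, 27525363/560, 196608, 3523215117/4480, …
ICs: h(0) = 3, h′(0) = 9, h′′(0) = 96.

f: a_k = 3, 12, 48, 192, 768, 3072, 12288, 49152, 196608, 786432, …
g: a_k = 0, -3, 0, 9/2, 0, -81/40, 0, 243/560, 0, -243/4480, …
Weyl lclm of L_f,L_g ⇒ L₀ (ord ≤ 3).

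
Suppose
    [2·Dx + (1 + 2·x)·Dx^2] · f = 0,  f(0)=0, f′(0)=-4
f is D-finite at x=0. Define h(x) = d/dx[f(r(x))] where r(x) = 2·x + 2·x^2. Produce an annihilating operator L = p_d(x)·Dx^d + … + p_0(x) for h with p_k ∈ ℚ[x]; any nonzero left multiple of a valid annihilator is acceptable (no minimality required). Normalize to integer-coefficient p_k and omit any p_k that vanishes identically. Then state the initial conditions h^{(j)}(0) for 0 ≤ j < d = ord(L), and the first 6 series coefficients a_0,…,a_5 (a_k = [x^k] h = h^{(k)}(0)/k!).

L = 2 + (1 + 2·x)·Dx  (order 1).
h: a_k = -8, 16, -32, 64, -128, 256, …
ICs: h(0) = -8.

f: a_k = 0, -4, 4, -16/3, 8, -64/5, …
L₀ from L_f via x↦r, Dx↦r'^{-1}Dx.
h=h₀': d/dx-closure on L₀ ⇒ L.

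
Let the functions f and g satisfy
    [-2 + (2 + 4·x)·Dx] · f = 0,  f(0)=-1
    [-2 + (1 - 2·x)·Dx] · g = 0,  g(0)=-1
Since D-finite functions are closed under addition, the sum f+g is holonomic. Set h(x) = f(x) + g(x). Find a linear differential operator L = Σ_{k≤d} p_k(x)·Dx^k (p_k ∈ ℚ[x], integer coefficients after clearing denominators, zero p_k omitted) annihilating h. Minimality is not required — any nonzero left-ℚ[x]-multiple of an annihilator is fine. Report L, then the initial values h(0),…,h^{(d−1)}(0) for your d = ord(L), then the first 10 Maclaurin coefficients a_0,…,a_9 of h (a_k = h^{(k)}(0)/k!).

L = (10 + 12·x) + (-9 - 28·x - 36·x^2)·Dx + (1 + 6·x - 4·x^2 - 24·x^3)·Dx^2  (order 2).
h: a_k = -2, -3, -7/2, -17/2, -123/8, -263/8, -1003/16, -2081/16, -32339/128, -66251/128, …
ICs: h(0) = -2, h′(0) = -3.

f: a_k = -1, -1, 1/2, -1/2, 5/8, -7/8, 21/16, -33/16, 429/128, -715/128, …
g: a_k = -1, -2, -4, -8, -16, -32, -64, -128, -256, -512, …
Sum ⇒ L₀ = lclm(L_f,L_g) in ℚ(x)⟨Dx⟩.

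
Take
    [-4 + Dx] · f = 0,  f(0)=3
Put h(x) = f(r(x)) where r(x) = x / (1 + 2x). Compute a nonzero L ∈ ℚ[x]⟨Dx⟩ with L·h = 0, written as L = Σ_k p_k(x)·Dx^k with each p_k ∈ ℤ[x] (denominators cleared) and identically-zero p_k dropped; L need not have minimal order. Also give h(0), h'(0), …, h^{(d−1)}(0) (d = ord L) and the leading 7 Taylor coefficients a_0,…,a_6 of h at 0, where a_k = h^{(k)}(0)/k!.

L = -4 + (1 + 4·x + 4·x^2)·Dx  (order 1).
h: a_k = 3, 12, 0, -16, 32, -192/5, 256/15, …
ICs: h(0) = 3.

f: a_k = 3, 12, 24, 32, 32, 128/5, 256/15, …
f∘r: x↦r, Dx↦Dx/r' in L_f ⇒ L₀.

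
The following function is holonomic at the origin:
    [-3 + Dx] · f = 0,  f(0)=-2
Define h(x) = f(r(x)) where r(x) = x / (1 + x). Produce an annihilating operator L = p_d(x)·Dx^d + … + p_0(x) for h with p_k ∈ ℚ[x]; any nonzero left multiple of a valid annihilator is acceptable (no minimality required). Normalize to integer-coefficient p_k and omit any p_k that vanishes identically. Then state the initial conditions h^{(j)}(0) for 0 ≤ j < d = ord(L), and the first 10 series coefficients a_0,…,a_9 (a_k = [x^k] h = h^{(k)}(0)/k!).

L = -3 + (1 + 2·x + x^2)·Dx  (order 1).
h: a_k = -2, -6, -3, 3, -3/4, -21/20, 69/40, -411/280, 1623/2240, 213/2240, …
ICs: h(0) = -2.

f: a_k = -2, -6, -9, -9, -27/4, -81/20, -81/40, -243/280, -729/2240, -243/2240, …
Change of var in L_f (x↦r) gives L₀.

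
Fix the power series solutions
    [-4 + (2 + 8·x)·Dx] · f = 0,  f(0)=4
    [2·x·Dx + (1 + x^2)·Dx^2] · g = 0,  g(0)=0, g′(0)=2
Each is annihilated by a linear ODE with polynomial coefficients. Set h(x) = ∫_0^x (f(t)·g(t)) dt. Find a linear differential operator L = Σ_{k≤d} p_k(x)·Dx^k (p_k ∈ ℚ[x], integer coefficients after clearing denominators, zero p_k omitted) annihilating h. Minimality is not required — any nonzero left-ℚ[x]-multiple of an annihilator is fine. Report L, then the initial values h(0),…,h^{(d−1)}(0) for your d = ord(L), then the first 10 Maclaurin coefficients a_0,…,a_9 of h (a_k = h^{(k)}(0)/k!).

f: a_k = 4, 8, -8, 16, -40, 112, -336, 1056, -3432, 11440, …
g: a_k = 0, 2, 0, -2/3, 0, 2/5, 0, -2/7, 0, 2/9, …
f·g: L₀ = L_f ⊗_s L_g, ord ≤ 1·2.
Integrate: L := L₀·Dx.
L = (12 - 4·x - 4·x^2)·Dx + (-4 - 14·x + 12·x^2 + 16·x^3)·Dx^2 + (1 + 8·x + 17·x^2 + 8·x^3 + 16·x^4)·Dx^3  (order 3).
h: a_k = 0, 0, 4, 16/3, -14/3, 16/3, -548/45, 464/15, -8527/105, 214352/945, …
ICs: h(0) = 0, h′(0) = 0, h′′(0) = 8.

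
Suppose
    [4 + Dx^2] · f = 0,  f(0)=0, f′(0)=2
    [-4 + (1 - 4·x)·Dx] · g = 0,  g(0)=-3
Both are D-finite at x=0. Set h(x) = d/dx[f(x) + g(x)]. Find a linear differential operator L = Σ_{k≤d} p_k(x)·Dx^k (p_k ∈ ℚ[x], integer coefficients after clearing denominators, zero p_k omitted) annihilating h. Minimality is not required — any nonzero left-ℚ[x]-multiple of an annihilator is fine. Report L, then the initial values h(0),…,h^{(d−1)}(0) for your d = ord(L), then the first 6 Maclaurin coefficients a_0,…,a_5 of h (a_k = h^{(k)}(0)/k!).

f: a_k = 0, 2, 0, -4/3, 0, 4/15, …
g: a_k = -3, -12, -48, -192, -768, -3072, …
h₀=f+g: left-lcm gives L₀, ord ≤ 3.
Derive L from L₀ (diff closure).
L = (1568 - 256·x + 512·x^2) + (-100 + 432·x - 192·x^2 + 256·x^3)·Dx + (392 - 64·x + 128·x^2)·Dx^2 + (-25 + 108·x - 48·x^2 + 64·x^3)·Dx^3  (order 3).
h: a_k = -10, -96, -580, -3072, -46076/3, -73728, …
ICs: h(0) = -10, h′(0) = -96, h′′(0) = -1160.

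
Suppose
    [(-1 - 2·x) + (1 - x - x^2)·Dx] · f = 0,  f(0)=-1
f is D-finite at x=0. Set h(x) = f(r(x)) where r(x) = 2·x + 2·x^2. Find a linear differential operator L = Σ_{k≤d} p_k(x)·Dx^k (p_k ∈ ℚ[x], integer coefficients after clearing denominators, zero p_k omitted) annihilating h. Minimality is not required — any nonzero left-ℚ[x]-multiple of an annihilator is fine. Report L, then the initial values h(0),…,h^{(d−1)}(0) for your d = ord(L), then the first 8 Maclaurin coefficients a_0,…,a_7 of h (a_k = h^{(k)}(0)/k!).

f: a_k = -1, -1, -2, -3, -5, -8, -13, -21, …
Substitute x→r, Dx→(1/r')Dx; clear ⇒ L₀.
L = (2 + 12·x + 24·x^2 + 16·x^3) + (-1 + 2·x + 6·x^2 + 8·x^3 + 4·x^4)·Dx  (order 1).
h: a_k = -1, -2, -10, -40, -160, -648, -2616, -10560, …
ICs: h(0) = -1.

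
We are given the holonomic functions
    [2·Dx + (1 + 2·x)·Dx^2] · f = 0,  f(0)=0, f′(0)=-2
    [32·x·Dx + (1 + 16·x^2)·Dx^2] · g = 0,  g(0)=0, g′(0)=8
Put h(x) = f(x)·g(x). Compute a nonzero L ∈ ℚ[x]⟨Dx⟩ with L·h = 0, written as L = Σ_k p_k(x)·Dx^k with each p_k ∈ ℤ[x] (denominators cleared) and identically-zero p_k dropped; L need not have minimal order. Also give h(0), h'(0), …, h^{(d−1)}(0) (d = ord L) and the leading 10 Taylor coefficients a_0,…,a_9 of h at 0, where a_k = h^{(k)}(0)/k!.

f: a_k = 0, -2, 2, -8/3, 4, -32/5, 32/3, -128/7, 32, -512/9, …
g: a_k = 0, 8, 0, -128/3, 0, 2048/5, 0, -32768/7, 0, 524288/9, …
L₀ := L_f ⊗_s L_g (sym. prod.), ord ≤ 4.
L = (2304 + 8960·x + 114688·x^2 + 552960·x^3 + 983040·x^4 + 851968·x^5 + 1048576·x^7)·Dx + (1032 + 14720·x + 111872·x^2 + 616448·x^3 + 1884160·x^4 + 3047424·x^5 + 2293760·x^6 + 1572864·x^7 + 3670016·x^8)·Dx^2 + (72 + 2512·x + 19968·x^2 + 99072·x^3 + 393216·x^4 + 1019904·x^5 + 1572864·x^6 + 1376256·x^7 + 1572864·x^8 + 2097152·x^9)·Dx^3 + (17 + 132·x + 964·x^2 + 4864·x^3 + 18432·x^4 + 55296·x^5 + 129024·x^6 + 196608·x^7 + 196608·x^8 + 262144·x^9 + 262144·x^10)·Dx^4  (order 4).
h: a_k = 0, 0, -16, 16, 64, -160/3, -34048/45, 11008/15, 41984/5, -2495744/315, …
ICs: h(0) = 0, h′(0) = 0, h′′(0) = -32, h′′′(0) = 96.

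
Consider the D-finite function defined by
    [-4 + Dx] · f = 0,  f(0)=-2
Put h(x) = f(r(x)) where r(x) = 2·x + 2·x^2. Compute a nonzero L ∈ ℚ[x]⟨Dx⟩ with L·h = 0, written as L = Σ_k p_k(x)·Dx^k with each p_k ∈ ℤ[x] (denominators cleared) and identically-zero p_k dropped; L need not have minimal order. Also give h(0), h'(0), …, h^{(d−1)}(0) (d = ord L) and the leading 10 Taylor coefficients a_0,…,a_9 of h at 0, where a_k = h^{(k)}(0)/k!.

f: a_k = -2, -8, -16, -64/3, -64/3, -256/15, -512/45, -2048/315, -1024/315, -4096/2835, …
Substitute x→r, Dx→(1/r')Dx; clear ⇒ L₀.
L = (-8 - 16·x) + Dx  (order 1).
h: a_k = -2, -16, -80, -896/3, -2752/3, -36352/15, -255488/45, -757760/63, -7365632/315, -119545856/2835, …
ICs: h(0) = -2.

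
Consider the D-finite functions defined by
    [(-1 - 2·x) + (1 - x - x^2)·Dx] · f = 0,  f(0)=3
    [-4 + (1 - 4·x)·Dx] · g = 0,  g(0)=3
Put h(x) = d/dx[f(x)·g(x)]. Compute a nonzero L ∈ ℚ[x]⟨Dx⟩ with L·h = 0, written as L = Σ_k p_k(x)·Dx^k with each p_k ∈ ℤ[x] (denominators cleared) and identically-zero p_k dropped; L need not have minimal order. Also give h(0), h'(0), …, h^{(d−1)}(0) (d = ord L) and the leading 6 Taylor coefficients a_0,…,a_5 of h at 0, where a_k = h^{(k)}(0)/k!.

f: a_k = 3, 3, 6, 9, 15, 24, …
g: a_k = 3, 12, 48, 192, 768, 3072, …
f·g: L₀ = L_f ⊗_s L_g, ord ≤ 1·1.
h=h₀': d/dx-closure on L₀ ⇒ L.
L = (44 - 114·x - 66·x^2 + 192·x^3 + 192·x^4) + (-5 + 31·x - 33·x^2 - 62·x^3 + 60·x^4 + 48·x^5)·Dx  (order 1).
h: a_k = 45, 396, 2457, 13284, 66780, 321246, …
ICs: h(0) = 45.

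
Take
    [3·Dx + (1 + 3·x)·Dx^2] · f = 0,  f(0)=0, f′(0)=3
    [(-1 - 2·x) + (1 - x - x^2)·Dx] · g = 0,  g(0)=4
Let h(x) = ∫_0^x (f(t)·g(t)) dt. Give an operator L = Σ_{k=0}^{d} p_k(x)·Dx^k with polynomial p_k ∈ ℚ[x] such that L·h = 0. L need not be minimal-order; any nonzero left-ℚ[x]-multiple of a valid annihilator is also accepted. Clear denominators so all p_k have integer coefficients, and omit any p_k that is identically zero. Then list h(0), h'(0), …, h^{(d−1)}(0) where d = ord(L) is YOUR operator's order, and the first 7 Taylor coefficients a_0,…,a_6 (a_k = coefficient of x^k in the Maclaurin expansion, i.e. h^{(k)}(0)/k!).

L = (5 + 12·x)·Dx + (-1 + 13·x + 15·x^2)·Dx^2 + (-1 - 2·x + 4·x^2 + 3·x^3)·Dx^3  (order 3).
h: a_k = 0, 0, 6, -2, 21/2, -9, 319/10, …
ICs: h(0) = 0, h′(0) = 0, h′′(0) = 12.

f: a_k = 0, 3, -9/2, 9, -81/4, 243/5, -243/2, …
g: a_k = 4, 4, 8, 12, 20, 32, 52, …
Sym-product of L_f,L_g gives L₀ (≤ ord 2).
Integrate: L := L₀·Dx.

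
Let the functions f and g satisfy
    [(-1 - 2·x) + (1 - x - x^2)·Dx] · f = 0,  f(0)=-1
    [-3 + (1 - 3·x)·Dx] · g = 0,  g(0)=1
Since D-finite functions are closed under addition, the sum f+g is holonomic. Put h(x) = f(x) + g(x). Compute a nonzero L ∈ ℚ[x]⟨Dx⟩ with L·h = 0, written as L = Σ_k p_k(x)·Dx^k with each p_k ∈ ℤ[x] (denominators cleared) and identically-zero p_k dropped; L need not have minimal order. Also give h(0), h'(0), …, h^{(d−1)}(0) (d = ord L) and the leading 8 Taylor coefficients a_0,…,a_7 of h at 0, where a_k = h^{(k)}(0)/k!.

f: a_k = -1, -1, -2, -3, -5, -8, -13, -21, …
g: a_k = 1, 3, 9, 27, 81, 243, 729, 2187, …
f+g: L₀ = lclm(L_f,L_g), ord ≤ 1+1.
L = (-6 - 36·x + 18·x^2 - 18·x^3) + (14 - 18·x - 24·x^2 + 18·x^3 - 36·x^4)·Dx + (-2 + 10·x - 15·x^2 + 10·x^3 - 9·x^5)·Dx^2  (order 2).
h: a_k = 0, 2, 7, 24, 76, 235, 716, 2166, …
ICs: h(0) = 0, h′(0) = 2.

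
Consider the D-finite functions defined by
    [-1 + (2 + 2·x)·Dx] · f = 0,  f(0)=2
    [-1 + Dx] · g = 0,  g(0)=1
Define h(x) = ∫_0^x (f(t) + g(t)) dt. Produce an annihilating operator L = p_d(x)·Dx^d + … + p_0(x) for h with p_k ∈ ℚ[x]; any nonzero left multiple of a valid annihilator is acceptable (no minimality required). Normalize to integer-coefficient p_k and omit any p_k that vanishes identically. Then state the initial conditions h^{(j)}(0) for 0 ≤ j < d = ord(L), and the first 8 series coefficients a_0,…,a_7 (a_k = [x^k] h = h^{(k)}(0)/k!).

f: a_k = 2, 1, -1/4, 1/8, -5/64, 7/128, -21/512, 33/1024, …
g: a_k = 1, 1, 1/2, 1/6, 1/24, 1/120, 1/720, 1/5040, …
Weyl lclm of L_f,L_g ⇒ L₀ (ord ≤ 2).
Integrate: L := L₀·Dx.
L = (3 + 2·x)·Dx + (-5 - 8·x - 4·x^2)·Dx^2 + (2 + 6·x + 4·x^2)·Dx^3  (order 3).
h: a_k = 0, 3, 1, 1/12, 7/96, -7/960, 121/11520, -913/161280, …
ICs: h(0) = 0, h′(0) = 3, h′′(0) = 2.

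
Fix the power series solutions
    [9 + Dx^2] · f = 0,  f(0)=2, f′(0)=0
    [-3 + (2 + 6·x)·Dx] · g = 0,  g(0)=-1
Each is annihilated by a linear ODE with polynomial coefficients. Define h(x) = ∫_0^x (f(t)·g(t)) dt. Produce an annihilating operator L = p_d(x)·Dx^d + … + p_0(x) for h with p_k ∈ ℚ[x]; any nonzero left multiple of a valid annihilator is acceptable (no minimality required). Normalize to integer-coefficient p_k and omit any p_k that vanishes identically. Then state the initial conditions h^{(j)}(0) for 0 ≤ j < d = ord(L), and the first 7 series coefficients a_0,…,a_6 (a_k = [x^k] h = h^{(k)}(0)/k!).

L = (63 + 216·x + 324·x^2)·Dx + (-12 - 36·x)·Dx^2 + (4 + 24·x + 36·x^2)·Dx^3  (order 3).
h: a_k = 0, -2, -3/2, 15/4, 81/32, -135/64, -351/256, …
ICs: h(0) = 0, h′(0) = -2, h′′(0) = -3.

f: a_k = 2, 0, -9, 0, 27/4, 0, -81/40, …
g: a_k = -1, -3/2, 9/8, -27/16, 405/128, -1701/256, 15309/1024, …
Sym-product of L_f,L_g gives L₀ (≤ ord 2).
h=∫₀ˣh₀: take L = L₀·Dx.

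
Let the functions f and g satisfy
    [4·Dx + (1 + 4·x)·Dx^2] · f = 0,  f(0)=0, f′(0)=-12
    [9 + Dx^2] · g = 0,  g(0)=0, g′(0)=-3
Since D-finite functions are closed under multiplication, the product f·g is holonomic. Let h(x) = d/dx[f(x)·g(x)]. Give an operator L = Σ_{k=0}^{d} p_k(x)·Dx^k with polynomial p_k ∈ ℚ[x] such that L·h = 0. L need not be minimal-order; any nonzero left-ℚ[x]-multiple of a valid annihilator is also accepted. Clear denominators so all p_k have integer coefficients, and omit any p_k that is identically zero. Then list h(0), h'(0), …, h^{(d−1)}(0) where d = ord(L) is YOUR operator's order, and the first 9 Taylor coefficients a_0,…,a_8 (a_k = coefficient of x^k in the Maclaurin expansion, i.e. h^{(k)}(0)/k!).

f: a_k = 0, -12, 24, -64, 192, -3072/5, 2048, -49152/7, 24576, …
g: a_k = 0, -3, 0, 9/2, 0, -81/40, 0, 243/560, 0, …
Sym-product of L_f,L_g gives L₀ (≤ ord 4).
h₀' ⇒ L via d/dx closure of L₀.
L = (-153603 - 635688·x - 3184272·x^2 - 4292352·x^3 + 12503808·x^4 + 40310784·x^5 + 26873856·x^6) + (-47736 - 304992·x - 311040·x^2 + 2073600·x^3 + 7464960·x^4 + 5971968·x^5)·Dx + (-19110 - 88272·x - 352800·x^2 + 41472·x^3 + 3773952·x^4 + 8957952·x^5 + 5971968·x^6)·Dx^2 + (-5304 - 33888·x - 34560·x^2 + 230400·x^3 + 829440·x^4 + 663552·x^5)·Dx^3 + (-227 - 1960·x + 112·x^2 + 57600·x^3 + 264960·x^4 + 497664·x^5 + 331776·x^6)·Dx^4  (order 4).
h: a_k = 0, 72, -216, 552, -2340, 9477, -186501/5, 5158926/35, -40880943/70, …
ICs: h(0) = 0, h′(0) = 72, h′′(0) = -432, h′′′(0) = 3312.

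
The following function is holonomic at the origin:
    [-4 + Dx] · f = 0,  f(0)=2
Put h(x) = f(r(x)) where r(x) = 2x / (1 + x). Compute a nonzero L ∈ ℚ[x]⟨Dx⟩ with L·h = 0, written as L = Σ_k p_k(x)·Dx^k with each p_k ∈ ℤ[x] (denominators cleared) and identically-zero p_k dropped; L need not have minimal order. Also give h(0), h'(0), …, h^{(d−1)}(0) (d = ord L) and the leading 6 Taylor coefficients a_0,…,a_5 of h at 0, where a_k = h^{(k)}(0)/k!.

f: a_k = 2, 8, 16, 64/3, 64/3, 256/15, …
Substitute x→r, Dx→(1/r')Dx; clear ⇒ L₀.
L = -8 + (1 + 2·x + x^2)·Dx  (order 1).
h: a_k = 2, 16, 48, 176/3, 16/3, -176/5, …
ICs: h(0) = 2.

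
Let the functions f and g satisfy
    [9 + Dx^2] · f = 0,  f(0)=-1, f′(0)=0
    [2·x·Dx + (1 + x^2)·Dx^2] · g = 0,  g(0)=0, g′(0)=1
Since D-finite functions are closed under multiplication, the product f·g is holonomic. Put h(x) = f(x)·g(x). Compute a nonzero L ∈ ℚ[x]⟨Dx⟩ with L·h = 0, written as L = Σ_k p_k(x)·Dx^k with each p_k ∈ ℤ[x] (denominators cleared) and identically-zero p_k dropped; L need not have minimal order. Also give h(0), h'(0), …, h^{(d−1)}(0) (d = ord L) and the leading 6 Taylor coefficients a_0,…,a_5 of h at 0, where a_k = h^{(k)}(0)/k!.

L = (1170 + 3834·x^2 + 4779·x^4 + 2916·x^6 + 729·x^8) + (396·x + 1044·x^3 + 972·x^5 + 324·x^7)·Dx + (220 + 768·x^2 + 1026·x^4 + 648·x^6 + 162·x^8)·Dx^2 + (44·x + 116·x^3 + 108·x^5 + 36·x^7)·Dx^3 + (10 + 38·x^2 + 55·x^4 + 36·x^6 + 9·x^8)·Dx^4  (order 4).
h: a_k = 0, -1, 0, 29/6, 0, -203/40, …
ICs: h(0) = 0, h′(0) = -1, h′′(0) = 0, h′′′(0) = 29.

f: a_k = -1, 0, 9/2, 0, -27/8, 0, …
g: a_k = 0, 1, 0, -1/3, 0, 1/5, …
Sym-product of L_f,L_g gives L₀ (≤ ord 4).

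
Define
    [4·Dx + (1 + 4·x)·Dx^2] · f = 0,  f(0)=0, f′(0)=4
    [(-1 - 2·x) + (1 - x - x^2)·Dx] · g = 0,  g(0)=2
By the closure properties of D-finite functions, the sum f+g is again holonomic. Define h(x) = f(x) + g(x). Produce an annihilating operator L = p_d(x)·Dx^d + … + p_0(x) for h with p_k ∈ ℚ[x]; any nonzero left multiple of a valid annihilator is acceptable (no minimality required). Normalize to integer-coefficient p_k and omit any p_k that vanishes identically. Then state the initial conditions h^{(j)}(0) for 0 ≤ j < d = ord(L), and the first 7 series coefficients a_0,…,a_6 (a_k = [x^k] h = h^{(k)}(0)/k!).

f: a_k = 0, 4, -8, 64/3, -64, 1024/5, -2048/3, …
g: a_k = 2, 2, 4, 6, 10, 16, 26, …
Sum ⇒ L₀ = lclm(L_f,L_g) in ℚ(x)⟨Dx⟩.
L = (-100 - 272·x - 392·x^2 - 144·x^3 - 96·x^4)·Dx + (7 - 96·x - 434·x^2 - 540·x^3 - 304·x^4 - 160·x^5)·Dx^2 + (4 + 25·x + 28·x^2 - 46·x^3 - 73·x^4 - 76·x^5 - 32·x^6)·Dx^3  (order 3).
h: a_k = 2, 6, -4, 82/3, -54, 1104/5, -1970/3, …
ICs: h(0) = 2, h′(0) = 6, h′′(0) = -8.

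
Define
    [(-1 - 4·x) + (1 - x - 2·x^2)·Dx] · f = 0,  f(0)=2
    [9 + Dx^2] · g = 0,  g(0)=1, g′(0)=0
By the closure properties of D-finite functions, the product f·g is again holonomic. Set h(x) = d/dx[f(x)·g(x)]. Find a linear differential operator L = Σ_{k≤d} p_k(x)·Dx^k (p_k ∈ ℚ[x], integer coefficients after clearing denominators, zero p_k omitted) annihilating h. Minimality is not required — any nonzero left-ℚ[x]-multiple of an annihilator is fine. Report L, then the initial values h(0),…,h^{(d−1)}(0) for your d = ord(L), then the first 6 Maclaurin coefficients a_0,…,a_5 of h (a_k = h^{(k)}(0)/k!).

L = (-33 - 162·x - 243·x^2 + 324·x^3 + 324·x^4) + (-6 - 6·x + 108·x^2 + 144·x^3)·Dx + (5 - 14·x - 19·x^2 + 36·x^3 + 36·x^4)·Dx^2  (order 2).
h: a_k = 2, -6, 3, 7, 75/4, 627/20, …
ICs: h(0) = 2, h′(0) = -6.

f: a_k = 2, 2, 6, 10, 22, 42, …
g: a_k = 1, 0, -9/2, 0, 27/8, 0, …
f·g: L₀ = L_f ⊗_s L_g, ord ≤ 1·2.
h=h₀': d/dx-closure on L₀ ⇒ L.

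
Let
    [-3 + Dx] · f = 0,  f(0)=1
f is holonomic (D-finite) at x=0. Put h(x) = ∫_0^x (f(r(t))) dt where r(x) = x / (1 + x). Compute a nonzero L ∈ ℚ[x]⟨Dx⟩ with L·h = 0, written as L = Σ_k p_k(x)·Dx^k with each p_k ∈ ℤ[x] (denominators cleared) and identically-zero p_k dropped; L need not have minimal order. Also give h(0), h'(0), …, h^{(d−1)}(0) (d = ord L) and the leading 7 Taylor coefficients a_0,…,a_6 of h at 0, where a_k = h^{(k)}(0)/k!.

L = -3·Dx + (1 + 2·x + x^2)·Dx^2  (order 2).
h: a_k = 0, 1, 3/2, 1/2, -3/8, 3/40, 7/80, …
ICs: h(0) = 0, h′(0) = 1.

f: a_k = 1, 3, 9/2, 9/2, 27/8, 81/40, 81/80, …
h₀=f(r): pull back L_f along r ⇒ L₀.
h=∫h₀ ⇒ L = L₀·Dx.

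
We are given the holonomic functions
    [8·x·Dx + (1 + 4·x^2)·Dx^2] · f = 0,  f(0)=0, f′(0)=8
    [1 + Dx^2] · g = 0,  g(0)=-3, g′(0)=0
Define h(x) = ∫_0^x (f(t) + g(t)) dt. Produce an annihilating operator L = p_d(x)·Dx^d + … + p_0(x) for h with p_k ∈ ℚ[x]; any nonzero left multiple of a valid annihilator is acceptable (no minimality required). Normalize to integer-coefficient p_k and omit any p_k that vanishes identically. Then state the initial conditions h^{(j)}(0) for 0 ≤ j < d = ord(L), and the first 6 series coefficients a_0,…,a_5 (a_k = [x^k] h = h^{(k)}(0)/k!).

L = (-376·x + 1600·x^3 + 128·x^5)·Dx^2 + (-7 + 76·x^2 + 432·x^4 + 64·x^6)·Dx^3 + (-376·x + 1600·x^3 + 128·x^5)·Dx^4 + (-7 + 76·x^2 + 432·x^4 + 64·x^6)·Dx^5  (order 5).
h: a_k = 0, -3, 4, 1/2, -8/3, -1/40, …
ICs: h(0) = 0, h′(0) = -3, h′′(0) = 8, h′′′(0) = 3, h′′′′(0) = -64.

f: a_k = 0, 8, 0, -32/3, 0, 128/5, …
g: a_k = -3, 0, 3/2, 0, -1/8, 0, …
L₀ := lclm(L_f,L_g); ord L₀ ≤ 2+2.
Integrate: L := L₀·Dx.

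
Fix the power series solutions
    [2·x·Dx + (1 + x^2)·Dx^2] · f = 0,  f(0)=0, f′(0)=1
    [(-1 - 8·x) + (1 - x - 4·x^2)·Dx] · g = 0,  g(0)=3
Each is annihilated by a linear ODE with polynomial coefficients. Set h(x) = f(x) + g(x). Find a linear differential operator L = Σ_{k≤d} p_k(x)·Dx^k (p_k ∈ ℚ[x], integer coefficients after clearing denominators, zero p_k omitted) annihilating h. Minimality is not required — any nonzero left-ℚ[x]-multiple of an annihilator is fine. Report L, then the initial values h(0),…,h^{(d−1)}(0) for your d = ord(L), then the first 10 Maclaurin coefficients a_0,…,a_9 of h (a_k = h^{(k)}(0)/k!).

L = (10 - 40·x - 478·x^2 - 864·x^3 - 2496·x^4 - 384·x^6)·Dx + (-28 - 246·x - 316·x^2 - 1182·x^3 - 752·x^4 - 2048·x^5 - 48·x^6 - 384·x^7)·Dx^2 + (5 + 8·x + 32·x^2 - 104·x^3 - 197·x^4 - 128·x^5 - 288·x^6 - 16·x^7 - 64·x^8)·Dx^3  (order 3).
h: a_k = 3, 4, 15, 80/3, 87, 976/5, 543, 9260/7, 3495, 79084/9, …
ICs: h(0) = 3, h′(0) = 4, h′′(0) = 30.

f: a_k = 0, 1, 0, -1/3, 0, 1/5, 0, -1/7, 0, 1/9, …
g: a_k = 3, 3, 15, 27, 87, 195, 543, 1323, 3495, 8787, …
L₀ := lclm(L_f,L_g); ord L₀ ≤ 2+1.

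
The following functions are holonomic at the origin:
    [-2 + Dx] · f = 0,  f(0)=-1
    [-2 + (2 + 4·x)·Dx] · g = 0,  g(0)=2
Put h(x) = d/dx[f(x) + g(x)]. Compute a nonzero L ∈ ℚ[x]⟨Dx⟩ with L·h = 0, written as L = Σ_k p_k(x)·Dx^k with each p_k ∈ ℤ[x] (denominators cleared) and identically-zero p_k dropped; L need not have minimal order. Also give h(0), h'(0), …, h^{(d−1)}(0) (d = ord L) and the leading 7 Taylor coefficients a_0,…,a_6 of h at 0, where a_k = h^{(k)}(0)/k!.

L = (-10 - 8·x) + (-1 - 16·x - 16·x^2)·Dx + (3 + 10·x + 8·x^2)·Dx^2  (order 2).
h: a_k = 0, -6, -1, -23/3, 89/12, -977/60, 10331/360, …
ICs: h(0) = 0, h′(0) = -6.

f: a_k = -1, -2, -2, -4/3, -2/3, -4/15, -4/45, …
g: a_k = 2, 2, -1, 1, -5/4, 7/4, -21/8, …
Weyl lclm of L_f,L_g ⇒ L₀ (ord ≤ 2).
h₀' ⇒ L via d/dx closure of L₀.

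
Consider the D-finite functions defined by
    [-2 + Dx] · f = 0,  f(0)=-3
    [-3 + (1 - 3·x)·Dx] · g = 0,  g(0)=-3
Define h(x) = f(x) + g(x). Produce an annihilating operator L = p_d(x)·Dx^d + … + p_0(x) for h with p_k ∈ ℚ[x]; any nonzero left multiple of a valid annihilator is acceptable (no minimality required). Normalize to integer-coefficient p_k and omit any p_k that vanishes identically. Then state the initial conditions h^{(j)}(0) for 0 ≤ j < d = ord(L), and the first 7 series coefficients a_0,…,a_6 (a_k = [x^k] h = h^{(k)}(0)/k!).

L = (24 + 36·x) + (-14 - 24·x + 36·x^2)·Dx + (1 + 3·x - 18·x^2)·Dx^2  (order 2).
h: a_k = -6, -15, -33, -85, -245, -3649/5, -32809/15, …
ICs: h(0) = -6, h′(0) = -15.

f: a_k = -3, -6, -6, -4, -2, -4/5, -4/15, …
g: a_k = -3, -9, -27, -81, -243, -729, -2187, …
h₀=f+g: left-lcm gives L₀, ord ≤ 2.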